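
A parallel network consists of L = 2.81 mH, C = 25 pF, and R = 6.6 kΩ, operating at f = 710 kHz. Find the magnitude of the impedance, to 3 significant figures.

6460 Ω

ω = 2πf = 4.461e+06 rad/s
X_L = ωL = 12500 Ω
X_C = 1/(ωC) = 8970 Ω
Parallel: admittances add. Y = 1/R + 1/(jωL) + jωC
Y = (0.000152 + j3.18e-05) S
|Y| = 0.000155 S → |Z| = 1/|Y| = 6460 Ω, ∠Z = −∠Y = -11.8°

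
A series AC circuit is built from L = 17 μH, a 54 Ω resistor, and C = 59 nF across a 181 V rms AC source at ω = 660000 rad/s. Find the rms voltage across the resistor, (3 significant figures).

175 V

X_L = ωL = 11.2 Ω
X_C = 1/(ωC) = 25.7 Ω
Net reactance X = X_L − X_C = -14.5 Ω
Z = 54.0 − j14.5 Ω
|Z| = √(54.0² + 14.5²) = 55.9 Ω
I = V/|Z| = 3.24 A
V_R = I·|Z_R| = 3.24 × 54.0 = 175 V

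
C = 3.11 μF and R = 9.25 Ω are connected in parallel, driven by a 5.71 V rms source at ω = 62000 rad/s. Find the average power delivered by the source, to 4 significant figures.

3.525 W

X_C = 1/(ωC) = 5.186 Ω
Parallel: admittances add. Y = 1/R + jωC
Y = (0.1081 + j0.1928) S
|Y| = 0.2211 S → |Z| = 1/|Y| = 4.524 Ω, ∠Z = −∠Y = -60.72°
I = V/|Z| = 1.262 A
P = VI cos φ = 5.71 × 1.262 × cos(-60.72°) = 3.525 W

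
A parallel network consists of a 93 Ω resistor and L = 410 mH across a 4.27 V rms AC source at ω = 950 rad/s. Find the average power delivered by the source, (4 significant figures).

196.1 mW

X_L = ωL = 389.5 Ω
Parallel: admittances add. Y = 1/R + 1/(jωL)
Y = (0.01075 − j0.002567) S
|Y| = 0.01105 S → |Z| = 1/|Y| = 90.46 Ω, ∠Z = −∠Y = 13.43°
I = V/|Z| = 47.20 mA
P = VI cos φ = 4.27 × 0.04720 × cos(13.43°) = 196.1 mW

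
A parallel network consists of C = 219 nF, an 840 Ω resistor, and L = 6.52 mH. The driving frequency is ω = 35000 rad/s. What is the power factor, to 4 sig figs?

X_L = ωL = 228.2 Ω
X_C = 1/(ωC) = 130.5 Ω
Parallel: admittances add. Y = 1/R + 1/(jωL) + jωC
Y = (0.001190 + j0.003283) S
|Y| = 0.003492 S → |Z| = 1/|Y| = 286.4 Ω, ∠Z = −∠Y = -70.07°
cos φ = cos(-70.07°) = 0.3409

0.3409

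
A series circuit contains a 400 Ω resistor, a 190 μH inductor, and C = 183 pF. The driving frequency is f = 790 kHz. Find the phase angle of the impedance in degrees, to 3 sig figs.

ω = 2πf = 4.964e+06 rad/s
X_L = ωL = 943 Ω
X_C = 1/(ωC) = 1100 Ω
Net reactance X = X_L − X_C = -158 Ω
Z = 400 − j158 Ω
|Z| = √(400² + 158²) = 430 Ω
∠Z = arctan(-158/400) = -21.5°

-21.5°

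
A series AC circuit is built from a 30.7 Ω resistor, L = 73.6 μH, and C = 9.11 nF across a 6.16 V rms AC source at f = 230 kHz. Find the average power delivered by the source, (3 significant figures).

ω = 2πf = 1.445e+06 rad/s
X_L = ωL = 106 Ω
X_C = 1/(ωC) = 76.0 Ω
Net reactance X = X_L − X_C = 30.4 Ω
Z = 30.7 + j30.4 Ω
|Z| = √(30.7² + 30.4²) = 43.2 Ω
∠Z = arctan(30.4/30.7) = 44.7°
I = V/|Z| = 143 mA
P = VI cos φ = 6.16 × 0.143 × cos(44.7°) = 624 mW

624 mW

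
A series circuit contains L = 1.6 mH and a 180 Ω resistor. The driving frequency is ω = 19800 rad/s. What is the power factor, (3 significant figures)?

0.985

X_L = ωL = 31.7 Ω
Z = 180 + j31.7 Ω
|Z| = √(180² + 31.7²) = 183 Ω
∠Z = arctan(31.7/180) = 9.98°
cos φ = cos(9.98°) = 0.985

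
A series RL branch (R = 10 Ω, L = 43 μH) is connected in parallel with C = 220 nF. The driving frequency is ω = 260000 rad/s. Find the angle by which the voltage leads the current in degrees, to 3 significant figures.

-9.59°

X_L = ωL = 11.2 Ω
X_C = 1/(ωC) = 17.5 Ω
Branch 1 (R+jX_L): Z₁ = 10.0 + j11.2 Ω, |Z₁| = 15.0 Ω
Branch 2 (−jX_C): Z₂ = −j17.5 Ω
Parallel: Z = Z₁Z₂/(Z₁+Z₂), |Z| = 22.2 Ω, ∠Z = -9.59°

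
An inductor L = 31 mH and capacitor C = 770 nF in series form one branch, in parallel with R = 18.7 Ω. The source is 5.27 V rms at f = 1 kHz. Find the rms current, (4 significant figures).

ω = 2πf = 6283 rad/s
X_L = ωL = 194.8 Ω
X_C = 1/(ωC) = 206.7 Ω
Branch 1: Z₁ = R = 18.70 Ω
Branch 2 (series LC): Z₂ = j(X_L − X_C) = −j11.92 Ω
Parallel: Z = Z₁Z₂/(Z₁+Z₂), |Z| = 10.05 Ω, ∠Z = -57.49°
I = V/|Z| = 5.27/10.05 = 524.4 mA

524.4 mA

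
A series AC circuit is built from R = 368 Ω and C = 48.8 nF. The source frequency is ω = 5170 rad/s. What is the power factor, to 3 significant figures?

0.0924

X_C = 1/(ωC) = 3960 Ω
Z = 368 − j3960 Ω
|Z| = √(368² + 3960²) = 3980 Ω
∠Z = arctan(-3960/368) = -84.7°
cos φ = cos(-84.7°) = 0.0924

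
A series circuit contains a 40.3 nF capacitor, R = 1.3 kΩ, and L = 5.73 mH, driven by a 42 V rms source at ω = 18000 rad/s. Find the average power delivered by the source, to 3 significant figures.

X_L = ωL = 103 Ω
X_C = 1/(ωC) = 1380 Ω
Net reactance X = X_L − X_C = -1280 Ω
Z = 1300 − j1280 Ω
|Z| = √(1300² + 1280²) = 1820 Ω
∠Z = arctan(-1280/1300) = -44.5°
I = V/|Z| = 23.1 mA
P = VI cos φ = 42 × 0.0231 × cos(-44.5°) = 691 mW

691 mW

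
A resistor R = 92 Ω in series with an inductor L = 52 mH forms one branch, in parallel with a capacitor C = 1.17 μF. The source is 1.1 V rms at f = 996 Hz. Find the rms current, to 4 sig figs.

ω = 2πf = 6258 rad/s
X_L = ωL = 325.4 Ω
X_C = 1/(ωC) = 136.6 Ω
Branch 1 (R+jX_L): Z₁ = 92.00 + j325.4 Ω, |Z₁| = 338.2 Ω
Branch 2 (−jX_C): Z₂ = −j136.6 Ω
Parallel: Z = Z₁Z₂/(Z₁+Z₂), |Z| = 219.9 Ω, ∠Z = -79.81°
I = V/|Z| = 1.1/219.9 = 5.003 mA

5.003 mA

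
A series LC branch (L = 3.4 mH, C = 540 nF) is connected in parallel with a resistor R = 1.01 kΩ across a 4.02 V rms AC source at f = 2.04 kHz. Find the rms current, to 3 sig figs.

ω = 2πf = 12820 rad/s
X_L = ωL = 43.6 Ω
X_C = 1/(ωC) = 144 Ω
Branch 1: Z₁ = R = 1010 Ω
Branch 2 (series LC): Z₂ = j(X_L − X_C) = −j101 Ω
Parallel: Z = Z₁Z₂/(Z₁+Z₂), |Z| = 100 Ω, ∠Z = -84.3°
I = V/|Z| = 4.02/100 = 40.0 mA

40.0 mA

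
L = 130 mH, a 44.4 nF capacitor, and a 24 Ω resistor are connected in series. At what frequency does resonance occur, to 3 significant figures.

ω₀ = 1/√(LC) = 1/√(0.13 × 4.44e-08) = 13160 rad/s
f₀ = ω₀/(2π) = 2.09 kHz

2.09 kHz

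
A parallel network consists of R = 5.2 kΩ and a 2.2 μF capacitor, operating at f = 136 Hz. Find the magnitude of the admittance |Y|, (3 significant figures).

1.89 mS

ω = 2πf = 854.5 rad/s
X_C = 1/(ωC) = 532 Ω
Parallel: admittances add. Y = 1/R + jωC
Y = (0.000192 + j0.00188) S
|Y| = 0.00189 S → |Z| = 1/|Y| = 529 Ω, ∠Z = −∠Y = -84.2°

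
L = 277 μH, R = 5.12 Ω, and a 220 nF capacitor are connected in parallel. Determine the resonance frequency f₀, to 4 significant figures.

20.39 kHz

ω₀ = 1/√(LC) = 1/√(0.000277 × 2.2e-07) = 128100 rad/s
f₀ = ω₀/(2π) = 20.39 kHz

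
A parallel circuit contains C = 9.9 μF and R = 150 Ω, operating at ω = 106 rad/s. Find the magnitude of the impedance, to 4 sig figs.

X_C = 1/(ωC) = 952.9 Ω
Parallel: admittances add. Y = 1/R + jωC
Y = (0.006667 + j0.001049) S
|Y| = 0.006749 S → |Z| = 1/|Y| = 148.2 Ω, ∠Z = −∠Y = -8.946°

148.2 Ω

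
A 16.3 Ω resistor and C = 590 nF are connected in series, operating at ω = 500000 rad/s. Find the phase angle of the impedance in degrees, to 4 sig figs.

X_C = 1/(ωC) = 3.390 Ω
Z = 16.30 − j3.390 Ω
|Z| = √(16.30² + 3.390²) = 16.65 Ω
∠Z = arctan(-3.390/16.30) = -11.75°

-11.75°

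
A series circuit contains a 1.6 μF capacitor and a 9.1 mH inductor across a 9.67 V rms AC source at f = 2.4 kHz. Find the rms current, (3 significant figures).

ω = 2πf = 15080 rad/s
X_L = ωL = 137 Ω
X_C = 1/(ωC) = 41.4 Ω
Net reactance X = X_L − X_C = 95.8 Ω
Z = j95.8 Ω
|Z| = √(0² + 95.8²) = 95.8 Ω
I = V/|Z| = 9.67/95.8 = 101 mA

101 mA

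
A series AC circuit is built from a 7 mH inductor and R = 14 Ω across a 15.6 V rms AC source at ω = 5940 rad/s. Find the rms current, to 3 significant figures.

X_L = ωL = 41.6 Ω
Z = 14.0 + j41.6 Ω
|Z| = √(14.0² + 41.6²) = 43.9 Ω
I = V/|Z| = 15.6/43.9 = 356 mA

356 mA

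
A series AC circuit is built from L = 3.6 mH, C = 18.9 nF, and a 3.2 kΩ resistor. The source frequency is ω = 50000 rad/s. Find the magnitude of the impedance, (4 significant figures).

X_L = ωL = 180.0 Ω
X_C = 1/(ωC) = 1058 Ω
Net reactance X = X_L − X_C = -878.2 Ω
Z = 3200 − j878.2 Ω
|Z| = √(3200² + 878.2²) = 3318 Ω

3318 Ω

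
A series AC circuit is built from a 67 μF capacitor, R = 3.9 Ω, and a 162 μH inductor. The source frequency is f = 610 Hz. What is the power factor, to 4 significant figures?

0.7660

ω = 2πf = 3833 rad/s
X_L = ωL = 0.6209 Ω
X_C = 1/(ωC) = 3.894 Ω
Net reactance X = X_L − X_C = -3.273 Ω
Z = 3.900 − j3.273 Ω
|Z| = √(3.900² + 3.273²) = 5.092 Ω
∠Z = arctan(-3.273/3.900) = -40.01°
cos φ = cos(-40.01°) = 0.7660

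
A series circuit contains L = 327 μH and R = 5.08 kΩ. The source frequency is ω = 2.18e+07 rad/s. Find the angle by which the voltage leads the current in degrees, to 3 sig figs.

54.5°

X_L = ωL = 7130 Ω
Z = 5080 + j7130 Ω
|Z| = √(5080² + 7130²) = 8750 Ω
∠Z = arctan(7130/5080) = 54.5°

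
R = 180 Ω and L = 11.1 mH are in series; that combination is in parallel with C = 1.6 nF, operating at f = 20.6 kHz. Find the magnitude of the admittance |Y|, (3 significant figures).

486 μS

ω = 2πf = 129400 rad/s
X_L = ωL = 1440 Ω
X_C = 1/(ωC) = 4830 Ω
Branch 1 (R+jX_L): Z₁ = 180 + j1440 Ω, |Z₁| = 1450 Ω
Branch 2 (−jX_C): Z₂ = −j4830 Ω
Parallel: Z = Z₁Z₂/(Z₁+Z₂), |Z| = 2060 Ω, ∠Z = 79.8°
|Y| = 1/|Z| = 486 μS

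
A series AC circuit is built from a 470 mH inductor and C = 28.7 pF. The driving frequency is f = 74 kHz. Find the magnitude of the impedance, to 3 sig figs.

ω = 2πf = 465000 rad/s
X_L = ωL = 219000 Ω
X_C = 1/(ωC) = 74900 Ω
Net reactance X = X_L − X_C = 144000 Ω
Z = j144000 Ω
|Z| = √(0² + 144000²) = 144000 Ω

144000 Ω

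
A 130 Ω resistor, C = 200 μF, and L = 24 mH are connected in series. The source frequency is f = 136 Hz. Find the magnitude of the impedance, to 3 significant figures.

ω = 2πf = 854.5 rad/s
X_L = ωL = 20.5 Ω
X_C = 1/(ωC) = 5.85 Ω
Net reactance X = X_L − X_C = 14.7 Ω
Z = 130 + j14.7 Ω
|Z| = √(130² + 14.7²) = 131 Ω

131 Ω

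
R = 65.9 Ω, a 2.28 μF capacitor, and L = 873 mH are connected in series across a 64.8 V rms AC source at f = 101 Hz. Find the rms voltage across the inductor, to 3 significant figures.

236 V

ω = 2πf = 634.6 rad/s
X_L = ωL = 554 Ω
X_C = 1/(ωC) = 691 Ω
Net reactance X = X_L − X_C = -137 Ω
Z = 65.9 − j137 Ω
|Z| = √(65.9² + 137²) = 152 Ω
I = V/|Z| = 426 mA
V_L = I·|Z_L| = 0.426 × 554 = 236 V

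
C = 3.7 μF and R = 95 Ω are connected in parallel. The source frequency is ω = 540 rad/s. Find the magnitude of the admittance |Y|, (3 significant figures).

10.7 mS

X_C = 1/(ωC) = 501 Ω
Parallel: admittances add. Y = 1/R + jωC
Y = (0.0105 + j0.00200) S
|Y| = 0.0107 S → |Z| = 1/|Y| = 93.3 Ω, ∠Z = −∠Y = -10.7°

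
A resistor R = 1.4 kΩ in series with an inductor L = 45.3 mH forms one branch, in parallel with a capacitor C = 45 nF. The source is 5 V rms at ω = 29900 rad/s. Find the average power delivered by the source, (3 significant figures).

X_L = ωL = 1350 Ω
X_C = 1/(ωC) = 743 Ω
Branch 1 (R+jX_L): Z₁ = 1400 + j1350 Ω, |Z₁| = 1950 Ω
Branch 2 (−jX_C): Z₂ = −j743 Ω
Parallel: Z = Z₁Z₂/(Z₁+Z₂), |Z| = 948 Ω, ∠Z = -69.5°
I = V/|Z| = 5.28 mA
P = VI cos φ = 5 × 0.00528 × cos(-69.5°) = 9.22 mW

9.22 mW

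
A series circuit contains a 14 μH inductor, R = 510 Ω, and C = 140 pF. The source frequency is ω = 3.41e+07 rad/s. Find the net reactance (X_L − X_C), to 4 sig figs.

X_L = ωL = 477.4 Ω
X_C = 1/(ωC) = 209.5 Ω
X = 477.4 − 209.5 = 267.9 Ω

267.9 Ω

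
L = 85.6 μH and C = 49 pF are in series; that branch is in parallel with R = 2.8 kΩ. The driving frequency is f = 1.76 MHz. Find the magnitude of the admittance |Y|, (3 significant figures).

ω = 2πf = 1.106e+07 rad/s
X_L = ωL = 947 Ω
X_C = 1/(ωC) = 1850 Ω
Branch 1: Z₁ = R = 2800 Ω
Branch 2 (series LC): Z₂ = j(X_L − X_C) = −j899 Ω
Parallel: Z = Z₁Z₂/(Z₁+Z₂), |Z| = 856 Ω, ∠Z = -72.2°
|Y| = 1/|Z| = 1.17 mS

1.17 mS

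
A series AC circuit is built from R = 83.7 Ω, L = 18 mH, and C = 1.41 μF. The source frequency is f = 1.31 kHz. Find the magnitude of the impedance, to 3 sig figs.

104 Ω

ω = 2πf = 8231 rad/s
X_L = ωL = 148 Ω
X_C = 1/(ωC) = 86.2 Ω
Net reactance X = X_L − X_C = 62.0 Ω
Z = 83.7 + j62.0 Ω
|Z| = √(83.7² + 62.0²) = 104 Ω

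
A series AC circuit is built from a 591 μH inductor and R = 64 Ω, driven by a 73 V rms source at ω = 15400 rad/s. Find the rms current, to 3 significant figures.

1.13 A

X_L = ωL = 9.10 Ω
Z = 64.0 + j9.10 Ω
|Z| = √(64.0² + 9.10²) = 64.6 Ω
I = V/|Z| = 73/64.6 = 1.13 A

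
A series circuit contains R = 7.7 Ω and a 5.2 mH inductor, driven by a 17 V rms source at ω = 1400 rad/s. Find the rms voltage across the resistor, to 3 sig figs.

12.4 V

X_L = ωL = 7.28 Ω
Z = 7.70 + j7.28 Ω
|Z| = √(7.70² + 7.28²) = 10.6 Ω
I = V/|Z| = 1.60 A
V_R = I·|Z_R| = 1.60 × 7.70 = 12.4 V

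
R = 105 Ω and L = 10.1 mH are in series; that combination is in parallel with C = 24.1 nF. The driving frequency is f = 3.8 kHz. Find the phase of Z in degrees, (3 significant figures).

62.5°

ω = 2πf = 23880 rad/s
X_L = ωL = 241 Ω
X_C = 1/(ωC) = 1740 Ω
Branch 1 (R+jX_L): Z₁ = 105 + j241 Ω, |Z₁| = 263 Ω
Branch 2 (−jX_C): Z₂ = −j1740 Ω
Parallel: Z = Z₁Z₂/(Z₁+Z₂), |Z| = 305 Ω, ∠Z = 62.5°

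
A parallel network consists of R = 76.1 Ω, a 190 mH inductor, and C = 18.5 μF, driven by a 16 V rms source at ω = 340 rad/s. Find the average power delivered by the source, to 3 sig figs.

X_L = ωL = 64.6 Ω
X_C = 1/(ωC) = 159 Ω
Parallel: admittances add. Y = 1/R + 1/(jωL) + jωC
Y = (0.0131 − j0.00919) S
|Y| = 0.0160 S → |Z| = 1/|Y| = 62.4 Ω, ∠Z = −∠Y = 35.0°
I = V/|Z| = 257 mA
P = VI cos φ = 16 × 0.257 × cos(35.0°) = 3.36 W

3.36 W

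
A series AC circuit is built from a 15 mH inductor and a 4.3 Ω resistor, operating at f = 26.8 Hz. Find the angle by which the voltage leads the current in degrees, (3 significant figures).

30.4°

ω = 2πf = 168.4 rad/s
X_L = ωL = 2.53 Ω
Z = 4.30 + j2.53 Ω
|Z| = √(4.30² + 2.53²) = 4.99 Ω
∠Z = arctan(2.53/4.30) = 30.4°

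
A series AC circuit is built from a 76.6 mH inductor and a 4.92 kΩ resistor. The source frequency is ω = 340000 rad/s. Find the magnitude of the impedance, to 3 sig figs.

X_L = ωL = 26000 Ω
Z = 4920 + j26000 Ω
|Z| = √(4920² + 26000²) = 26500 Ω

26500 Ω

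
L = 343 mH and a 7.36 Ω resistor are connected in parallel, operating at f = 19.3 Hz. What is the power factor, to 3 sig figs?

ω = 2πf = 121.3 rad/s
X_L = ωL = 41.6 Ω
Parallel: admittances add. Y = 1/R + 1/(jωL)
Y = (0.136 − j0.0240) S
|Y| = 0.138 S → |Z| = 1/|Y| = 7.25 Ω, ∠Z = −∠Y = 10.0°
cos φ = cos(10.0°) = 0.985

0.985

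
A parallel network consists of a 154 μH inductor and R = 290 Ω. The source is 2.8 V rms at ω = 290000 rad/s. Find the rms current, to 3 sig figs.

X_L = ωL = 44.7 Ω
Parallel: admittances add. Y = 1/R + 1/(jωL)
Y = (0.00345 − j0.0224) S
|Y| = 0.0227 S → |Z| = 1/|Y| = 44.1 Ω, ∠Z = −∠Y = 81.2°
I = V/|Z| = 2.8/44.1 = 63.4 mA

63.4 mA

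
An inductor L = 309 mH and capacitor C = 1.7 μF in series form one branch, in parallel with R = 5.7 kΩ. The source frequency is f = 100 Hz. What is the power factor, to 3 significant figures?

ω = 2πf = 628.3 rad/s
X_L = ωL = 194 Ω
X_C = 1/(ωC) = 936 Ω
Branch 1: Z₁ = R = 5700 Ω
Branch 2 (series LC): Z₂ = j(X_L − X_C) = −j742 Ω
Parallel: Z = Z₁Z₂/(Z₁+Z₂), |Z| = 736 Ω, ∠Z = -82.6°
cos φ = cos(-82.6°) = 0.129

0.129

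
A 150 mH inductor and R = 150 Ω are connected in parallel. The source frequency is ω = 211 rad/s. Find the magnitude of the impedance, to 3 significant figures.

31.0 Ω

X_L = ωL = 31.6 Ω
Parallel: admittances add. Y = 1/R + 1/(jωL)
Y = (0.00667 − j0.0316) S
|Y| = 0.0323 S → |Z| = 1/|Y| = 31.0 Ω, ∠Z = −∠Y = 78.1°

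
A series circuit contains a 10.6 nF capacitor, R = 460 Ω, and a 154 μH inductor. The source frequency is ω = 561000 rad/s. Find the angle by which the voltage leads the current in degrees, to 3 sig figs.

X_L = ωL = 86.4 Ω
X_C = 1/(ωC) = 168 Ω
Net reactance X = X_L − X_C = -81.8 Ω
Z = 460 − j81.8 Ω
|Z| = √(460² + 81.8²) = 467 Ω
∠Z = arctan(-81.8/460) = -10.1°

-10.1°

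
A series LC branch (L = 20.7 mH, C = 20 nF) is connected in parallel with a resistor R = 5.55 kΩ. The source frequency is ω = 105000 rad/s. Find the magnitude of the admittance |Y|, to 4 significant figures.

616.1 μS

X_L = ωL = 2174 Ω
X_C = 1/(ωC) = 476.2 Ω
Branch 1: Z₁ = R = 5550 Ω
Branch 2 (series LC): Z₂ = j(X_L − X_C) = j1697 Ω
Parallel: Z = Z₁Z₂/(Z₁+Z₂), |Z| = 1623 Ω, ∠Z = 73.00°
|Y| = 1/|Z| = 616.1 μS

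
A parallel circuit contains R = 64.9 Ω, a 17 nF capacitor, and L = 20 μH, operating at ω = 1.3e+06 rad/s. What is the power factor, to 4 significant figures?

X_L = ωL = 26.00 Ω
X_C = 1/(ωC) = 45.25 Ω
Parallel: admittances add. Y = 1/R + 1/(jωL) + jωC
Y = (0.01541 − j0.01636) S
|Y| = 0.02247 S → |Z| = 1/|Y| = 44.49 Ω, ∠Z = −∠Y = 46.72°
cos φ = cos(46.72°) = 0.6856

0.6856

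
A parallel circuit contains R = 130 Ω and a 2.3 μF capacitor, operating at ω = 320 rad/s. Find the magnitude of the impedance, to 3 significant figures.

X_C = 1/(ωC) = 1360 Ω
Parallel: admittances add. Y = 1/R + jωC
Y = (0.00769 + j0.000736) S
|Y| = 0.00773 S → |Z| = 1/|Y| = 129 Ω, ∠Z = −∠Y = -5.47°

129 Ω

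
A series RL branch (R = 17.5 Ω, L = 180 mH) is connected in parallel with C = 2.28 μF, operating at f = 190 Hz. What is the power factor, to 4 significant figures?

ω = 2πf = 1194 rad/s
X_L = ωL = 214.9 Ω
X_C = 1/(ωC) = 367.4 Ω
Branch 1 (R+jX_L): Z₁ = 17.50 + j214.9 Ω, |Z₁| = 215.6 Ω
Branch 2 (−jX_C): Z₂ = −j367.4 Ω
Parallel: Z = Z₁Z₂/(Z₁+Z₂), |Z| = 516.0 Ω, ∠Z = 78.80°
cos φ = cos(78.80°) = 0.1943

0.1943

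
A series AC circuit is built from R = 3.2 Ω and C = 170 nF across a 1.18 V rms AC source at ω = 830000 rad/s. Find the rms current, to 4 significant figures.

X_C = 1/(ωC) = 7.087 Ω
Z = 3.200 − j7.087 Ω
|Z| = √(3.200² + 7.087²) = 7.776 Ω
I = V/|Z| = 1.18/7.776 = 151.7 mA

151.7 mA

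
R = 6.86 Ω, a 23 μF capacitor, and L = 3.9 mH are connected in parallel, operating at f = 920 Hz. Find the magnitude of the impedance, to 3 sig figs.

ω = 2πf = 5781 rad/s
X_L = ωL = 22.5 Ω
X_C = 1/(ωC) = 7.52 Ω
Parallel: admittances add. Y = 1/R + 1/(jωL) + jωC
Y = (0.146 + j0.0886) S
|Y| = 0.171 S → |Z| = 1/|Y| = 5.86 Ω, ∠Z = −∠Y = -31.3°

5.86 Ω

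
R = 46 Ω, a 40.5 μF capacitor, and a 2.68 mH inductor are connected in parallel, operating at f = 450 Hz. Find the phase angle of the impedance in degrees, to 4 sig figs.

38.77°

ω = 2πf = 2827 rad/s
X_L = ωL = 7.578 Ω
X_C = 1/(ωC) = 8.733 Ω
Parallel: admittances add. Y = 1/R + 1/(jωL) + jωC
Y = (0.02174 − j0.01746) S
|Y| = 0.02788 S → |Z| = 1/|Y| = 35.87 Ω, ∠Z = −∠Y = 38.77°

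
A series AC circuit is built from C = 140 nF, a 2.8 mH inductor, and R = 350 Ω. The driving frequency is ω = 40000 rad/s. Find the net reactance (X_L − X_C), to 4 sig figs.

X_L = ωL = 112.0 Ω
X_C = 1/(ωC) = 178.6 Ω
X = 112.0 − 178.6 = -66.57 Ω

-66.57 Ω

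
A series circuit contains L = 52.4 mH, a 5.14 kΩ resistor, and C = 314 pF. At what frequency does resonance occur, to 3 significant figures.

39.2 kHz

ω₀ = 1/√(LC) = 1/√(0.0524 × 3.14e-10) = 246500 rad/s
f₀ = ω₀/(2π) = 39.2 kHz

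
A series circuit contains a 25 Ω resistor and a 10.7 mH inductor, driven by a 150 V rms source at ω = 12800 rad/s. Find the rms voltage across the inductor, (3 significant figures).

X_L = ωL = 137 Ω
Z = 25.0 + j137 Ω
|Z| = √(25.0² + 137²) = 139 Ω
I = V/|Z| = 1.08 A
V_L = I·|Z_L| = 1.08 × 137 = 148 V

148 V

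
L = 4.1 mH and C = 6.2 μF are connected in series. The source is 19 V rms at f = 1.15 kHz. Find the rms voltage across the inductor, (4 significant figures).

77.07 V

ω = 2πf = 7226 rad/s
X_L = ωL = 29.63 Ω
X_C = 1/(ωC) = 22.32 Ω
Net reactance X = X_L − X_C = 7.303 Ω
Z = j7.303 Ω
|Z| = √(0² + 7.303²) = 7.303 Ω
I = V/|Z| = 2.602 A
V_L = I·|Z_L| = 2.602 × 29.63 = 77.07 V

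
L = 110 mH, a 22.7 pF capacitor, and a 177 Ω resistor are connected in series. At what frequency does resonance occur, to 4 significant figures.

100.7 kHz

ω₀ = 1/√(LC) = 1/√(0.11 × 2.27e-11) = 632800 rad/s
f₀ = ω₀/(2π) = 100.7 kHz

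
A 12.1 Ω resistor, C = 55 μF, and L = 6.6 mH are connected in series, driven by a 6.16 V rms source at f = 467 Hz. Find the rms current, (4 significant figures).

344.4 mA

ω = 2πf = 2934 rad/s
X_L = ωL = 19.37 Ω
X_C = 1/(ωC) = 6.196 Ω
Net reactance X = X_L − X_C = 13.17 Ω
Z = 12.10 + j13.17 Ω
|Z| = √(12.10² + 13.17²) = 17.88 Ω
I = V/|Z| = 6.16/17.88 = 344.4 mA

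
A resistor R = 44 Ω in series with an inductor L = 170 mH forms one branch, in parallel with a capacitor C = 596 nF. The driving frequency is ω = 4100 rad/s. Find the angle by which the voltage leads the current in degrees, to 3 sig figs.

X_L = ωL = 697 Ω
X_C = 1/(ωC) = 409 Ω
Branch 1 (R+jX_L): Z₁ = 44.0 + j697 Ω, |Z₁| = 698 Ω
Branch 2 (−jX_C): Z₂ = −j409 Ω
Parallel: Z = Z₁Z₂/(Z₁+Z₂), |Z| = 982 Ω, ∠Z = -84.9°

-84.9°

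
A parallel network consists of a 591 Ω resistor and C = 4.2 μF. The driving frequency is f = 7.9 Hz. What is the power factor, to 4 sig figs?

ω = 2πf = 49.64 rad/s
X_C = 1/(ωC) = 4797 Ω
Parallel: admittances add. Y = 1/R + jωC
Y = (0.001692 + j0.0002085) S
|Y| = 0.001705 S → |Z| = 1/|Y| = 586.6 Ω, ∠Z = −∠Y = -7.024°
cos φ = cos(-7.024°) = 0.9925

0.9925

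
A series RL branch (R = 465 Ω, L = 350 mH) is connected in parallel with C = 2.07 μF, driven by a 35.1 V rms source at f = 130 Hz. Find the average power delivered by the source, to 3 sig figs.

ω = 2πf = 816.8 rad/s
X_L = ωL = 286 Ω
X_C = 1/(ωC) = 591 Ω
Branch 1 (R+jX_L): Z₁ = 465 + j286 Ω, |Z₁| = 546 Ω
Branch 2 (−jX_C): Z₂ = −j591 Ω
Parallel: Z = Z₁Z₂/(Z₁+Z₂), |Z| = 580 Ω, ∠Z = -25.1°
I = V/|Z| = 60.5 mA
P = VI cos φ = 35.1 × 0.0605 × cos(-25.1°) = 1.92 W

1.92 W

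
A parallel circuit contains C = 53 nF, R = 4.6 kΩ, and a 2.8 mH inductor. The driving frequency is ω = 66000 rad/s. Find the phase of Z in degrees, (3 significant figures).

X_L = ωL = 185 Ω
X_C = 1/(ωC) = 286 Ω
Parallel: admittances add. Y = 1/R + 1/(jωL) + jωC
Y = (0.000217 − j0.00191) S
|Y| = 0.00193 S → |Z| = 1/|Y| = 519 Ω, ∠Z = −∠Y = 83.5°

83.5°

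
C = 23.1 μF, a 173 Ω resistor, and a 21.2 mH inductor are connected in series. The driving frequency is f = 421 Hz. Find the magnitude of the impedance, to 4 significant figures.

177.5 Ω

ω = 2πf = 2645 rad/s
X_L = ωL = 56.08 Ω
X_C = 1/(ωC) = 16.37 Ω
Net reactance X = X_L − X_C = 39.71 Ω
Z = 173.0 + j39.71 Ω
|Z| = √(173.0² + 39.71²) = 177.5 Ω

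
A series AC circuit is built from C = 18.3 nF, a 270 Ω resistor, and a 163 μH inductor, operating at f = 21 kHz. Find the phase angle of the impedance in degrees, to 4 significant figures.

ω = 2πf = 131900 rad/s
X_L = ωL = 21.51 Ω
X_C = 1/(ωC) = 414.1 Ω
Net reactance X = X_L − X_C = -392.6 Ω
Z = 270.0 − j392.6 Ω
|Z| = √(270.0² + 392.6²) = 476.5 Ω
∠Z = arctan(-392.6/270.0) = -55.49°

-55.49°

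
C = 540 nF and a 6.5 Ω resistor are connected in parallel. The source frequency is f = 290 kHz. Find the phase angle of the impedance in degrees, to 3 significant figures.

-81.1°

ω = 2πf = 1.822e+06 rad/s
X_C = 1/(ωC) = 1.02 Ω
Parallel: admittances add. Y = 1/R + jωC
Y = (0.154 + j0.984) S
|Y| = 0.996 S → |Z| = 1/|Y| = 1.00 Ω, ∠Z = −∠Y = -81.1°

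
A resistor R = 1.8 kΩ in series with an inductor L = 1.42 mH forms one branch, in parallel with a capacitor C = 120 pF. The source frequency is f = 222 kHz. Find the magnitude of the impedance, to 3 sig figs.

ω = 2πf = 1.395e+06 rad/s
X_L = ωL = 1980 Ω
X_C = 1/(ωC) = 5970 Ω
Branch 1 (R+jX_L): Z₁ = 1800 + j1980 Ω, |Z₁| = 2680 Ω
Branch 2 (−jX_C): Z₂ = −j5970 Ω
Parallel: Z = Z₁Z₂/(Z₁+Z₂), |Z| = 3650 Ω, ∠Z = 23.5°

3650 Ω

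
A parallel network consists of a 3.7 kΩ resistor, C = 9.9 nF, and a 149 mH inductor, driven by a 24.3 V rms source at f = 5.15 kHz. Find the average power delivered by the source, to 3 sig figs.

ω = 2πf = 32360 rad/s
X_L = ωL = 4820 Ω
X_C = 1/(ωC) = 3120 Ω
Parallel: admittances add. Y = 1/R + 1/(jωL) + jωC
Y = (0.000270 + j0.000113) S
|Y| = 0.000293 S → |Z| = 1/|Y| = 3410 Ω, ∠Z = −∠Y = -22.7°
I = V/|Z| = 7.12 mA
P = VI cos φ = 24.3 × 0.00712 × cos(-22.7°) = 160 mW

160 mW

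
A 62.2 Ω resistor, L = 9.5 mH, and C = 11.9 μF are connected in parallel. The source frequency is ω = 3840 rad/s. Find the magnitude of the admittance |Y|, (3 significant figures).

X_L = ωL = 36.5 Ω
X_C = 1/(ωC) = 21.9 Ω
Parallel: admittances add. Y = 1/R + 1/(jωL) + jωC
Y = (0.0161 + j0.0183) S
|Y| = 0.0243 S → |Z| = 1/|Y| = 41.1 Ω, ∠Z = −∠Y = -48.7°

24.3 mS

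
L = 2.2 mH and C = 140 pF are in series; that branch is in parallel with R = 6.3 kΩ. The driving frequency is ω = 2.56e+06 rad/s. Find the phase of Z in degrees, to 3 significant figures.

65.7°

X_L = ωL = 5630 Ω
X_C = 1/(ωC) = 2790 Ω
Branch 1: Z₁ = R = 6300 Ω
Branch 2 (series LC): Z₂ = j(X_L − X_C) = j2840 Ω
Parallel: Z = Z₁Z₂/(Z₁+Z₂), |Z| = 2590 Ω, ∠Z = 65.7°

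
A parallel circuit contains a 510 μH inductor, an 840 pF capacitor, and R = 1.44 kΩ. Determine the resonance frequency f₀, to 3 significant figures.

243 kHz

ω₀ = 1/√(LC) = 1/√(0.00051 × 8.4e-10) = 1.528e+06 rad/s
f₀ = ω₀/(2π) = 243 kHz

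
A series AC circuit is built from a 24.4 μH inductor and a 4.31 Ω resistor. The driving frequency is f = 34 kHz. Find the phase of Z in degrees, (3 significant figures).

ω = 2πf = 213600 rad/s
X_L = ωL = 5.21 Ω
Z = 4.31 + j5.21 Ω
|Z| = √(4.31² + 5.21²) = 6.76 Ω
∠Z = arctan(5.21/4.31) = 50.4°

50.4°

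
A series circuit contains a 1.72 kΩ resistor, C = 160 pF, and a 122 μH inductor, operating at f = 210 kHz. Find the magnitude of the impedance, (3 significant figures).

ω = 2πf = 1.319e+06 rad/s
X_L = ωL = 161 Ω
X_C = 1/(ωC) = 4740 Ω
Net reactance X = X_L − X_C = -4580 Ω
Z = 1720 − j4580 Ω
|Z| = √(1720² + 4580²) = 4890 Ω

4890 Ω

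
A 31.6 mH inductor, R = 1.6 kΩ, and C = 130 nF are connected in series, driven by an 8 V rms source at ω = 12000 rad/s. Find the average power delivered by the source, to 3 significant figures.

X_L = ωL = 379 Ω
X_C = 1/(ωC) = 641 Ω
Net reactance X = X_L − X_C = -262 Ω
Z = 1600 − j262 Ω
|Z| = √(1600² + 262²) = 1620 Ω
∠Z = arctan(-262/1600) = -9.29°
I = V/|Z| = 4.93 mA
P = VI cos φ = 8 × 0.00493 × cos(-9.29°) = 39.0 mW

39.0 mW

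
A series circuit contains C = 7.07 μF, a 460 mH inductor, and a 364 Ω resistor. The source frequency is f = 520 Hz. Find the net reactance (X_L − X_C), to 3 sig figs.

1460 Ω

ω = 2πf = 3267 rad/s
X_L = ωL = 1500 Ω
X_C = 1/(ωC) = 43.3 Ω
X = 1500 − 43.3 = 1460 Ω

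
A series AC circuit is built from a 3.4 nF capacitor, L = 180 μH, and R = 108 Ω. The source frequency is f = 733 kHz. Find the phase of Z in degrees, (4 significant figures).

81.97°

ω = 2πf = 4.606e+06 rad/s
X_L = ωL = 829.0 Ω
X_C = 1/(ωC) = 63.86 Ω
Net reactance X = X_L − X_C = 765.1 Ω
Z = 108.0 + j765.1 Ω
|Z| = √(108.0² + 765.1²) = 772.7 Ω
∠Z = arctan(765.1/108.0) = 81.97°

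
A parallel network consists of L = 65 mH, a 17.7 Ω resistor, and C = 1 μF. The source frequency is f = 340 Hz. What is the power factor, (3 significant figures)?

ω = 2πf = 2136 rad/s
X_L = ωL = 139 Ω
X_C = 1/(ωC) = 468 Ω
Parallel: admittances add. Y = 1/R + 1/(jωL) + jωC
Y = (0.0565 − j0.00507) S
|Y| = 0.0567 S → |Z| = 1/|Y| = 17.6 Ω, ∠Z = −∠Y = 5.12°
cos φ = cos(5.12°) = 0.996

0.996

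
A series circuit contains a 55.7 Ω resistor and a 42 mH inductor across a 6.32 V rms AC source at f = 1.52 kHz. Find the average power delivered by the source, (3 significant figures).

ω = 2πf = 9550 rad/s
X_L = ωL = 401 Ω
Z = 55.7 + j401 Ω
|Z| = √(55.7² + 401²) = 405 Ω
∠Z = arctan(401/55.7) = 82.1°
I = V/|Z| = 15.6 mA
P = VI cos φ = 6.32 × 0.0156 × cos(82.1°) = 13.6 mW

13.6 mW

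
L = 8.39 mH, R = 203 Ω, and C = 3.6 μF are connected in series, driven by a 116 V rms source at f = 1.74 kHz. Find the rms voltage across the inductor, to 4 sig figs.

49.82 V

ω = 2πf = 10930 rad/s
X_L = ωL = 91.73 Ω
X_C = 1/(ωC) = 25.41 Ω
Net reactance X = X_L − X_C = 66.32 Ω
Z = 203.0 + j66.32 Ω
|Z| = √(203.0² + 66.32²) = 213.6 Ω
I = V/|Z| = 543.2 mA
V_L = I·|Z_L| = 0.5432 × 91.73 = 49.82 V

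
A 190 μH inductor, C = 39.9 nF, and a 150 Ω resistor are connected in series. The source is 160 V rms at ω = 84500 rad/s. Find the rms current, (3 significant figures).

X_L = ωL = 16.1 Ω
X_C = 1/(ωC) = 297 Ω
Net reactance X = X_L − X_C = -281 Ω
Z = 150 − j281 Ω
|Z| = √(150² + 281²) = 318 Ω
I = V/|Z| = 160/318 = 503 mA

503 mA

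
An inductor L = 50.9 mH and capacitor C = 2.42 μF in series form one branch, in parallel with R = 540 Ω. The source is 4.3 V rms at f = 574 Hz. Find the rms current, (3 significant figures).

62.8 mA

ω = 2πf = 3607 rad/s
X_L = ωL = 184 Ω
X_C = 1/(ωC) = 115 Ω
Branch 1: Z₁ = R = 540 Ω
Branch 2 (series LC): Z₂ = j(X_L − X_C) = j69.0 Ω
Parallel: Z = Z₁Z₂/(Z₁+Z₂), |Z| = 68.4 Ω, ∠Z = 82.7°
I = V/|Z| = 4.3/68.4 = 62.8 mA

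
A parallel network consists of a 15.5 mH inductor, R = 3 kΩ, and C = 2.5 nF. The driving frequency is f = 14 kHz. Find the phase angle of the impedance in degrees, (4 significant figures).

57.01°

ω = 2πf = 87960 rad/s
X_L = ωL = 1363 Ω
X_C = 1/(ωC) = 4547 Ω
Parallel: admittances add. Y = 1/R + 1/(jωL) + jωC
Y = (0.0003333 − j0.0005135) S
|Y| = 0.0006122 S → |Z| = 1/|Y| = 1633 Ω, ∠Z = −∠Y = 57.01°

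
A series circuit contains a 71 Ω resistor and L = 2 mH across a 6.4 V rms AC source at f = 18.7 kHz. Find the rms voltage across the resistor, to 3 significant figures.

1.85 V

ω = 2πf = 117500 rad/s
X_L = ωL = 235 Ω
Z = 71.0 + j235 Ω
|Z| = √(71.0² + 235²) = 245 Ω
I = V/|Z| = 26.1 mA
V_R = I·|Z_R| = 0.0261 × 71.0 = 1.85 V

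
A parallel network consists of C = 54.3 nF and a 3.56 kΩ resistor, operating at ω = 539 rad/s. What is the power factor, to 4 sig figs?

X_C = 1/(ωC) = 34170 Ω
Parallel: admittances add. Y = 1/R + jωC
Y = (0.0002809 + j2.927e-05) S
|Y| = 0.0002824 S → |Z| = 1/|Y| = 3541 Ω, ∠Z = −∠Y = -5.948°
cos φ = cos(-5.948°) = 0.9946

0.9946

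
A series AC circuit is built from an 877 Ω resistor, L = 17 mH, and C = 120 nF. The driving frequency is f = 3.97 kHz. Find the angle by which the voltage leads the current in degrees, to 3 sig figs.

5.86°

ω = 2πf = 24940 rad/s
X_L = ωL = 424 Ω
X_C = 1/(ωC) = 334 Ω
Net reactance X = X_L − X_C = 90.0 Ω
Z = 877 + j90.0 Ω
|Z| = √(877² + 90.0²) = 882 Ω
∠Z = arctan(90.0/877) = 5.86°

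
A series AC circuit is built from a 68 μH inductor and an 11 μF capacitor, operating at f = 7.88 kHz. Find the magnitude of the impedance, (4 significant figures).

ω = 2πf = 49510 rad/s
X_L = ωL = 3.367 Ω
X_C = 1/(ωC) = 1.836 Ω
Net reactance X = X_L − X_C = 1.531 Ω
Z = j1.531 Ω
|Z| = √(0² + 1.531²) = 1.531 Ω

1.531 Ω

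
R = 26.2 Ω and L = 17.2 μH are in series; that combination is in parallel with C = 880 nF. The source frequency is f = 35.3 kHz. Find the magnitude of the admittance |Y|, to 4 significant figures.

193.4 mS

ω = 2πf = 221800 rad/s
X_L = ωL = 3.815 Ω
X_C = 1/(ωC) = 5.123 Ω
Branch 1 (R+jX_L): Z₁ = 26.20 + j3.815 Ω, |Z₁| = 26.48 Ω
Branch 2 (−jX_C): Z₂ = −j5.123 Ω
Parallel: Z = Z₁Z₂/(Z₁+Z₂), |Z| = 5.171 Ω, ∠Z = -78.86°
|Y| = 1/|Z| = 193.4 mS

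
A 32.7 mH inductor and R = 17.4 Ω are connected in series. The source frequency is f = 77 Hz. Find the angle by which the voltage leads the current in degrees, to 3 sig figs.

ω = 2πf = 483.8 rad/s
X_L = ωL = 15.8 Ω
Z = 17.4 + j15.8 Ω
|Z| = √(17.4² + 15.8²) = 23.5 Ω
∠Z = arctan(15.8/17.4) = 42.3°

42.3°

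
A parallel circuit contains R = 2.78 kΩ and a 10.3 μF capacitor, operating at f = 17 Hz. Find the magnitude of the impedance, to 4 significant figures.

863.9 Ω

ω = 2πf = 106.8 rad/s
X_C = 1/(ωC) = 908.9 Ω
Parallel: admittances add. Y = 1/R + jωC
Y = (0.0003597 + j0.001100) S
|Y| = 0.001157 S → |Z| = 1/|Y| = 863.9 Ω, ∠Z = −∠Y = -71.89°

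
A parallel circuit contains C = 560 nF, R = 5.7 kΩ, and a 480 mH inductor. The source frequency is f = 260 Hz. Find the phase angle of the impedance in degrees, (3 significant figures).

64.0°

ω = 2πf = 1634 rad/s
X_L = ωL = 784 Ω
X_C = 1/(ωC) = 1090 Ω
Parallel: admittances add. Y = 1/R + 1/(jωL) + jωC
Y = (0.000175 − j0.000360) S
|Y| = 0.000401 S → |Z| = 1/|Y| = 2490 Ω, ∠Z = −∠Y = 64.0°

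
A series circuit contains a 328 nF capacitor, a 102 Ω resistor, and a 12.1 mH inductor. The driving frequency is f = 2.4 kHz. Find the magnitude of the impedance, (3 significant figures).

104 Ω

ω = 2πf = 15080 rad/s
X_L = ωL = 182 Ω
X_C = 1/(ωC) = 202 Ω
Net reactance X = X_L − X_C = -19.7 Ω
Z = 102 − j19.7 Ω
|Z| = √(102² + 19.7²) = 104 Ω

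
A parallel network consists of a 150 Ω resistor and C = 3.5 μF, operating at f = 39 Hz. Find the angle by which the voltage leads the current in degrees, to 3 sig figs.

ω = 2πf = 245.0 rad/s
X_C = 1/(ωC) = 1170 Ω
Parallel: admittances add. Y = 1/R + jωC
Y = (0.00667 + j0.000858) S
|Y| = 0.00672 S → |Z| = 1/|Y| = 149 Ω, ∠Z = −∠Y = -7.33°

-7.33°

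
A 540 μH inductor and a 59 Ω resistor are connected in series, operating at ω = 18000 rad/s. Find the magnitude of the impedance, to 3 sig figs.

X_L = ωL = 9.72 Ω
Z = 59.0 + j9.72 Ω
|Z| = √(59.0² + 9.72²) = 59.8 Ω

59.8 Ω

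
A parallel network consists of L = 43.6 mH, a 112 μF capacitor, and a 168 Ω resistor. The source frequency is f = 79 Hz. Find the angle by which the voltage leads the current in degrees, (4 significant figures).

-57.62°

ω = 2πf = 496.4 rad/s
X_L = ωL = 21.64 Ω
X_C = 1/(ωC) = 17.99 Ω
Parallel: admittances add. Y = 1/R + 1/(jωL) + jωC
Y = (0.005952 + j0.009387) S
|Y| = 0.01111 S → |Z| = 1/|Y| = 89.97 Ω, ∠Z = −∠Y = -57.62°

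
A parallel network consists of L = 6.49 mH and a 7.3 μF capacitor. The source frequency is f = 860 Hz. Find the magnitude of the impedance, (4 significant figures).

ω = 2πf = 5404 rad/s
X_L = ωL = 35.07 Ω
X_C = 1/(ωC) = 25.35 Ω
Parallel: admittances add. Y = 1/(jωL) + jωC
Y = (0 + j0.01093) S
|Y| = 0.01093 S → |Z| = 1/|Y| = 91.49 Ω, ∠Z = −∠Y = -90.00°

91.49 Ω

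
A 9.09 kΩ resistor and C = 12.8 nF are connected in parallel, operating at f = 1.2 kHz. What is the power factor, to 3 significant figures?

0.752

ω = 2πf = 7540 rad/s
X_C = 1/(ωC) = 10400 Ω
Parallel: admittances add. Y = 1/R + jωC
Y = (0.000110 + j9.65e-05) S
|Y| = 0.000146 S → |Z| = 1/|Y| = 6830 Ω, ∠Z = −∠Y = -41.3°
cos φ = cos(-41.3°) = 0.752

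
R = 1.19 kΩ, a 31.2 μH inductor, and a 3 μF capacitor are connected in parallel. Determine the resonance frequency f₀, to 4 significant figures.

ω₀ = 1/√(LC) = 1/√(3.12e-05 × 3e-06) = 103400 rad/s
f₀ = ω₀/(2π) = 16.45 kHz

16.45 kHz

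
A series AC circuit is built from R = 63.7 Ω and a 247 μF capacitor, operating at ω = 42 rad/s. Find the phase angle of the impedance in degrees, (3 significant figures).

-56.5°

X_C = 1/(ωC) = 96.4 Ω
Z = 63.7 − j96.4 Ω
|Z| = √(63.7² + 96.4²) = 116 Ω
∠Z = arctan(-96.4/63.7) = -56.5°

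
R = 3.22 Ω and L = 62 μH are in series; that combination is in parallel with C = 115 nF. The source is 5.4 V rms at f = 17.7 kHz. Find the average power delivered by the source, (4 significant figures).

1.621 W

ω = 2πf = 111200 rad/s
X_L = ωL = 6.895 Ω
X_C = 1/(ωC) = 78.19 Ω
Branch 1 (R+jX_L): Z₁ = 3.220 + j6.895 Ω, |Z₁| = 7.610 Ω
Branch 2 (−jX_C): Z₂ = −j78.19 Ω
Parallel: Z = Z₁Z₂/(Z₁+Z₂), |Z| = 8.337 Ω, ∠Z = 62.38°
I = V/|Z| = 647.7 mA
P = VI cos φ = 5.4 × 0.6477 × cos(62.38°) = 1.621 W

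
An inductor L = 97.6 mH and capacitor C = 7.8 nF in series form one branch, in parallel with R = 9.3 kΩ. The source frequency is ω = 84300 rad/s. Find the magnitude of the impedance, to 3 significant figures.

X_L = ωL = 8230 Ω
X_C = 1/(ωC) = 1520 Ω
Branch 1: Z₁ = R = 9300 Ω
Branch 2 (series LC): Z₂ = j(X_L − X_C) = j6710 Ω
Parallel: Z = Z₁Z₂/(Z₁+Z₂), |Z| = 5440 Ω, ∠Z = 54.2°

5440 Ω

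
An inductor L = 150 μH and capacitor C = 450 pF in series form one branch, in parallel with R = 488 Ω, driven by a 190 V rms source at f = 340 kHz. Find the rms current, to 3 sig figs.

ω = 2πf = 2.136e+06 rad/s
X_L = ωL = 320 Ω
X_C = 1/(ωC) = 1040 Ω
Branch 1: Z₁ = R = 488 Ω
Branch 2 (series LC): Z₂ = j(X_L − X_C) = −j720 Ω
Parallel: Z = Z₁Z₂/(Z₁+Z₂), |Z| = 404 Ω, ∠Z = -34.1°
I = V/|Z| = 190/404 = 470 mA

470 mA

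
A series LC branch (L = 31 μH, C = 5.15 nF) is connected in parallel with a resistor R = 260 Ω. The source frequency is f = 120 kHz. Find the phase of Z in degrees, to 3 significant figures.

ω = 2πf = 754000 rad/s
X_L = ωL = 23.4 Ω
X_C = 1/(ωC) = 258 Ω
Branch 1: Z₁ = R = 260 Ω
Branch 2 (series LC): Z₂ = j(X_L − X_C) = −j234 Ω
Parallel: Z = Z₁Z₂/(Z₁+Z₂), |Z| = 174 Ω, ∠Z = -48.0°

-48.0°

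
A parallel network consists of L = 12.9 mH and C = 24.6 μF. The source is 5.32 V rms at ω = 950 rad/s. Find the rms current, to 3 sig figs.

310 mA

X_L = ωL = 12.3 Ω
X_C = 1/(ωC) = 42.8 Ω
Parallel: admittances add. Y = 1/(jωL) + jωC
Y = (0 − j0.0582) S
|Y| = 0.0582 S → |Z| = 1/|Y| = 17.2 Ω, ∠Z = −∠Y = 90.0°
I = V/|Z| = 5.32/17.2 = 310 mA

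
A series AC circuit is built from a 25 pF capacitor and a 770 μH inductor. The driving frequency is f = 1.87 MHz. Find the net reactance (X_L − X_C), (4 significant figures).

ω = 2πf = 1.175e+07 rad/s
X_L = ωL = 9047 Ω
X_C = 1/(ωC) = 3404 Ω
X = 9047 − 3404 = 5643 Ω

5643 Ω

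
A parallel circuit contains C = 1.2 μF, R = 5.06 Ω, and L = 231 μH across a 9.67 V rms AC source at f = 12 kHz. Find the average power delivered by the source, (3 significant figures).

ω = 2πf = 75400 rad/s
X_L = ωL = 17.4 Ω
X_C = 1/(ωC) = 11.1 Ω
Parallel: admittances add. Y = 1/R + 1/(jωL) + jωC
Y = (0.198 + j0.0331) S
|Y| = 0.200 S → |Z| = 1/|Y| = 4.99 Ω, ∠Z = −∠Y = -9.50°
I = V/|Z| = 1.94 A
P = VI cos φ = 9.67 × 1.94 × cos(-9.50°) = 18.5 W

18.5 W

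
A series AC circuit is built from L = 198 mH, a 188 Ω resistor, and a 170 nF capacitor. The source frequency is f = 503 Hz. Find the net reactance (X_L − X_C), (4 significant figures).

-1235 Ω

ω = 2πf = 3160 rad/s
X_L = ωL = 625.8 Ω
X_C = 1/(ωC) = 1861 Ω
X = 625.8 − 1861 = -1235 Ω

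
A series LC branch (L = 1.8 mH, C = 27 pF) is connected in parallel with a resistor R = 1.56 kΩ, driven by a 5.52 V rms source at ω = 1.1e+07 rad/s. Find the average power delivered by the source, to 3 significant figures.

19.5 mW

X_L = ωL = 19800 Ω
X_C = 1/(ωC) = 3370 Ω
Branch 1: Z₁ = R = 1560 Ω
Branch 2 (series LC): Z₂ = j(X_L − X_C) = j16400 Ω
Parallel: Z = Z₁Z₂/(Z₁+Z₂), |Z| = 1550 Ω, ∠Z = 5.42°
I = V/|Z| = 3.55 mA
P = VI cos φ = 5.52 × 0.00355 × cos(5.42°) = 19.5 mW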